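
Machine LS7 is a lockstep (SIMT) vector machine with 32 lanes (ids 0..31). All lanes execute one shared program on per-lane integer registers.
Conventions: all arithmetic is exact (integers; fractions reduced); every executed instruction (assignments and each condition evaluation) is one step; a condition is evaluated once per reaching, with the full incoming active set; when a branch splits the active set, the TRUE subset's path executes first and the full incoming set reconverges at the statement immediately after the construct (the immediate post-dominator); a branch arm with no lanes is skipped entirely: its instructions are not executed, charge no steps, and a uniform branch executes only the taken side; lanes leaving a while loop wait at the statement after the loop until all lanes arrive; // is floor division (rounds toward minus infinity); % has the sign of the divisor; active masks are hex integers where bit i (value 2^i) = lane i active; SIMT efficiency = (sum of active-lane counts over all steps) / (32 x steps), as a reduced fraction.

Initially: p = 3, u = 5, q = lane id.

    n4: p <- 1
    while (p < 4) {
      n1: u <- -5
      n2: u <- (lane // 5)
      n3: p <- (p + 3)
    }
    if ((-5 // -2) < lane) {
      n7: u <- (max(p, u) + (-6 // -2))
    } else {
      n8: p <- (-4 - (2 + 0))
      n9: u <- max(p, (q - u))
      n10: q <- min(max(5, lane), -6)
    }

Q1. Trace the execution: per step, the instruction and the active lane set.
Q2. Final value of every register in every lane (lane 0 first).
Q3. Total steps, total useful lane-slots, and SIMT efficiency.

step 0: p <- 1                       0xffffffff
step 1: eval (p < 4)                 0xffffffff
step 2: u <- -5                      0xffffffff
step 3: u <- (lane // 5)             0xffffffff
step 4: p <- (p + 3)                 0xffffffff
step 5: eval (p < 4)                 0xffffffff
step 6: eval ((-5 // -2) < lane)     0xffffffff
step 7: u <- (max(p, u) + (-6 // -2)) 0xfffffff8
step 8: p <- (-4 - (2 + 0))          0x00000007
step 9: u <- max(p, (q - u))         0x00000007
step 10: q <- min(max(5, lane), -6)   0x00000007

Answer: 11 steps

p: -6,-6,-6,4,4,4,4,4,4,4,4,4,4,4,4,4,4,4,4,4,4,4,4,4,4,4,4,4,4,4,4,4
u: 0,1,2,7,7,7,7,7,7,7,7,7,7,7,7,7,7,7,7,7,7,7,7,7,7,8,8,8,8,8,9,9
q: -6,-6,-6,3,4,5,6,7,8,9,10,11,12,13,14,15,16,17,18,19,20,21,22,23,24,25,26,27,28,29,30,31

steps = 11; useful = 262; efficiency = 262/352 = 131/176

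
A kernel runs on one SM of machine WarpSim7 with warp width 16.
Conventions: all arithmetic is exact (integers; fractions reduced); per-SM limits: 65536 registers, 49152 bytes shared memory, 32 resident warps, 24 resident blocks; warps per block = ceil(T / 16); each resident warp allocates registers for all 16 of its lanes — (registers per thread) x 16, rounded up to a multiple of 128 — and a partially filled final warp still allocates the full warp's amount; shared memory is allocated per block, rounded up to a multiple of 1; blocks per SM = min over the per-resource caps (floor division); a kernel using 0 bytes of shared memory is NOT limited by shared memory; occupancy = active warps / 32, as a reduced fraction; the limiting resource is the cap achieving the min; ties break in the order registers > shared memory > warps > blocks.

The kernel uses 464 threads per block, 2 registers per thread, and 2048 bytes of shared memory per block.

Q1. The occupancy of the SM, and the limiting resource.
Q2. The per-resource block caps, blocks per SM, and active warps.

Answer: occupancy 29/32, limited by warps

registers: 17 blocks
shared memory: 24 blocks
warps: 1 block
blocks: 24 blocks

Answer: 1 block, 29 active warps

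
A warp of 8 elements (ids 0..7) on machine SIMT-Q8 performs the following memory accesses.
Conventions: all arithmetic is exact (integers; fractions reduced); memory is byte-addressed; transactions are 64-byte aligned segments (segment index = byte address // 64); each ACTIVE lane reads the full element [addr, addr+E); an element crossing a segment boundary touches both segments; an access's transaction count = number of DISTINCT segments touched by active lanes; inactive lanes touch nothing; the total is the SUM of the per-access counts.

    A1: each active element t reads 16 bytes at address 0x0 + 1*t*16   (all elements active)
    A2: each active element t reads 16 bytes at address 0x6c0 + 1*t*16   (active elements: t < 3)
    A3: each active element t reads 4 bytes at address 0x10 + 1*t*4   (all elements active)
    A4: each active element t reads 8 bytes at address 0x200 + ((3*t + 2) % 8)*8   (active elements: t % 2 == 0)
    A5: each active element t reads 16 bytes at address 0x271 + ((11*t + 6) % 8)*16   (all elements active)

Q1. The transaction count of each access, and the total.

A1: 2 transactions
A2: 1 transaction
A3: 1 transaction
A4: 1 transaction
A5: 3 transactions

Answer: 2,1,1,1,3; total 8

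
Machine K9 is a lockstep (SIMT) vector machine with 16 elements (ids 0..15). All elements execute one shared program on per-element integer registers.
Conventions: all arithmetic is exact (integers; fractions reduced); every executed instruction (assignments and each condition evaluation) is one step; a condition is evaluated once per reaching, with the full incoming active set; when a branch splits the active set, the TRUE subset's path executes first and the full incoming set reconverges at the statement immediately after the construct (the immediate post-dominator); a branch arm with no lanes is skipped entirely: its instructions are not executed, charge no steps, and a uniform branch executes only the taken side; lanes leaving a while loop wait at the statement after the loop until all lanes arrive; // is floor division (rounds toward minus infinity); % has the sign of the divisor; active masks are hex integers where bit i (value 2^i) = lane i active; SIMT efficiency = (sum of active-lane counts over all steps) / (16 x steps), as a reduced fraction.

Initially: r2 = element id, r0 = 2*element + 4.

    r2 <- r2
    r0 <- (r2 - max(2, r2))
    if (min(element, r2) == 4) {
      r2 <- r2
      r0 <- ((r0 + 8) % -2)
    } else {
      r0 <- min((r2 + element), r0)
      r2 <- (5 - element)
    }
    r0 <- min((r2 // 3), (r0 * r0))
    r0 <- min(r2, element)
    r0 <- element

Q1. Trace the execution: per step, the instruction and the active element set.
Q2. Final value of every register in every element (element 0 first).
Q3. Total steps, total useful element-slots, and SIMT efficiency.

step 0: r2 <- r2                     0xffff
step 1: r0 <- (r2 - max(2, r2))      0xffff
step 2: eval (min(element, r2) == 4) 0xffff
step 3: r2 <- r2                     0x0010
step 4: r0 <- ((r0 + 8) % -2)        0x0010
step 5: r0 <- min((r2 + element), r0) 0xffef
step 6: r2 <- (5 - element)          0xffef
step 7: r0 <- min((r2 // 3), (r0 * r0)) 0xffff
step 8: r0 <- min(r2, element)       0xffff
step 9: r0 <- element                0xffff

Answer: 10 steps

r2: 5,4,3,2,4,0,-1,-2,-3,-4,-5,-6,-7,-8,-9,-10
r0: 0,1,2,3,4,5,6,7,8,9,10,11,12,13,14,15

steps = 10; useful = 128; efficiency = 128/160 = 4/5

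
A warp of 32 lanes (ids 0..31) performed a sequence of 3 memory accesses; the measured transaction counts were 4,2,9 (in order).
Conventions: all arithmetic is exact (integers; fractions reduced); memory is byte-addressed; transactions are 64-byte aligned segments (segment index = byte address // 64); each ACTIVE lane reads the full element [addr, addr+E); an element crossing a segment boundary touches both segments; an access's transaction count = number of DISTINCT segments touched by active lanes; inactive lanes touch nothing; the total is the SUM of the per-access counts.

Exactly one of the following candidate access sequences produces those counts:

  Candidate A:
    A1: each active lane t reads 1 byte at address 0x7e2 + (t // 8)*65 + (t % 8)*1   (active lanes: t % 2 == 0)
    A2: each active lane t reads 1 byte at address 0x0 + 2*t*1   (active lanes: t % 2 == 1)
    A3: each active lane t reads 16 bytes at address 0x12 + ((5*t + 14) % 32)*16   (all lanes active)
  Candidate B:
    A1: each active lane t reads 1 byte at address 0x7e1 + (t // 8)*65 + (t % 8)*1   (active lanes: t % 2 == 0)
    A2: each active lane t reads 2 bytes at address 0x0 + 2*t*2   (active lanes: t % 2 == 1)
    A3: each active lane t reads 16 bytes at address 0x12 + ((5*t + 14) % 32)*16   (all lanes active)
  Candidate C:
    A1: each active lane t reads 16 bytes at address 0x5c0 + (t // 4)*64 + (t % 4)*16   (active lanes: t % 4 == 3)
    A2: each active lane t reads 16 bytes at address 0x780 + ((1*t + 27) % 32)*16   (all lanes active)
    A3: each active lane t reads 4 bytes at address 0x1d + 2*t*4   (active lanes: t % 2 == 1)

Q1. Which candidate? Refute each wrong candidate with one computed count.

A: A2 gives 1 transaction, not 2
C: A1 gives 8 transactions, not 4
B: all counts match (4,2,9)

Answer: B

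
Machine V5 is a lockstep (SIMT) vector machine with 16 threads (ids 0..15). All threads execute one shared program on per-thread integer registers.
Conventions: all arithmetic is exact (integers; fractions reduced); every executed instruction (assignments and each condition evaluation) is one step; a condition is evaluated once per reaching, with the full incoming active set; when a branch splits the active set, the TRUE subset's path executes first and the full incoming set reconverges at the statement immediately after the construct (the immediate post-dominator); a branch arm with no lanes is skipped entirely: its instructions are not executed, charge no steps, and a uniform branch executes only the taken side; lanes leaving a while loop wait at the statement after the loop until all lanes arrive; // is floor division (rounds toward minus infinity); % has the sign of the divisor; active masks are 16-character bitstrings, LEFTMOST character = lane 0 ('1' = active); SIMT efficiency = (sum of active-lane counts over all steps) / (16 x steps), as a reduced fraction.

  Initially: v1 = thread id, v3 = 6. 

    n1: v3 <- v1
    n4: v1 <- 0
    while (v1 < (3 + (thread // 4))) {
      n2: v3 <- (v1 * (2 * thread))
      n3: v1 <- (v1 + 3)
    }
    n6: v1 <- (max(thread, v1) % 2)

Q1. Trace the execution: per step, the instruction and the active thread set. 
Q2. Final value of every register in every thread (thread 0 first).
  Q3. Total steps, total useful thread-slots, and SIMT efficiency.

step 0: v3 <- v1                     1111111111111111
step 1: v1 <- 0                      1111111111111111
step 2: eval (v1 < (3 + (thread // 4))) 1111111111111111
step 3: v3 <- (v1 * (2 * thread))    1111111111111111
step 4: v1 <- (v1 + 3)               1111111111111111
step 5: eval (v1 < (3 + (thread // 4))) 1111111111111111
step 6: v3 <- (v1 * (2 * thread))    0000111111111111
step 7: v1 <- (v1 + 3)               0000111111111111
step 8: eval (v1 < (3 + (thread // 4))) 0000111111111111
step 9: v1 <- (max(thread, v1) % 2)  1111111111111111

Answer: 10 steps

v1: 1,1,1,1,0,0,0,1,0,1,0,1,0,1,0,1
v3: 0,0,0,0,24,30,36,42,48,54,60,66,72,78,84,90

steps = 10; useful = 148; efficiency = 148/160 = 37/40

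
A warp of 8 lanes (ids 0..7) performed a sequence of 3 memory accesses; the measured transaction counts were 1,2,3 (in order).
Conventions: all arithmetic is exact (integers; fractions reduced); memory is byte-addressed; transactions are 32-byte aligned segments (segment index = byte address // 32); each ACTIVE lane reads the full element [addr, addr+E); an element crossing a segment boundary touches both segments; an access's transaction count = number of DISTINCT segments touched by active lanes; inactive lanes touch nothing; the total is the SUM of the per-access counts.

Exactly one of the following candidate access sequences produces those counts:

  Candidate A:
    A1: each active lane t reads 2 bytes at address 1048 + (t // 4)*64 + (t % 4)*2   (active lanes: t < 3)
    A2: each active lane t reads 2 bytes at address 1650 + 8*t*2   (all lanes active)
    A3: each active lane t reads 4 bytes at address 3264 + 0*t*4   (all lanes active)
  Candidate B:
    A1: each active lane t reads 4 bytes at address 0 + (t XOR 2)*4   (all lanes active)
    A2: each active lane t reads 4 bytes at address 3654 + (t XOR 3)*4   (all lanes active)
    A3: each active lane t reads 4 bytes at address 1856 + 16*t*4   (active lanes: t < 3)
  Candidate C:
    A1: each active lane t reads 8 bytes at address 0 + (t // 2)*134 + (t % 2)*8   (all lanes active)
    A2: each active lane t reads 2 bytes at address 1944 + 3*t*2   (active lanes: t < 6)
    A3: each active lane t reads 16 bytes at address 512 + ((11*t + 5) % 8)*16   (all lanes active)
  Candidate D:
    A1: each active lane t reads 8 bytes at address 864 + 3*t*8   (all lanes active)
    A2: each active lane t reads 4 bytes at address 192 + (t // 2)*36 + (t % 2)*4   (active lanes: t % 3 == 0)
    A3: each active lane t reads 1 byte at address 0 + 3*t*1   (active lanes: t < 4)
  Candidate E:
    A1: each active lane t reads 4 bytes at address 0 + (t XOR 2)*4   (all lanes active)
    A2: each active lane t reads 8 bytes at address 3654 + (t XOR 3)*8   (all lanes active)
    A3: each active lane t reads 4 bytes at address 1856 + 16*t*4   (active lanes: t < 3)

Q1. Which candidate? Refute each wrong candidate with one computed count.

A: A2 gives 5 transactions, not 2
C: A1 gives 5 transactions, not 1
D: A1 gives 6 transactions, not 1
E: A2 gives 3 transactions, not 2
B: all counts match (1,2,3)

Answer: B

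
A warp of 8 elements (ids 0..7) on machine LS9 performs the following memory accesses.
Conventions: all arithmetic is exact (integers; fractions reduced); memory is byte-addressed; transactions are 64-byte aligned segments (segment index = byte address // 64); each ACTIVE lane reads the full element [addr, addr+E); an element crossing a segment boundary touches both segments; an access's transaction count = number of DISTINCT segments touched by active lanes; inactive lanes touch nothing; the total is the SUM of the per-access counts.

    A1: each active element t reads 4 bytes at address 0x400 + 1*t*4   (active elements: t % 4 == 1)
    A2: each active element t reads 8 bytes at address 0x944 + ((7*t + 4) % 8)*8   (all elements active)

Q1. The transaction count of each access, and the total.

A1: 1 transaction
A2: 2 transactions

Answer: 1,2; total 3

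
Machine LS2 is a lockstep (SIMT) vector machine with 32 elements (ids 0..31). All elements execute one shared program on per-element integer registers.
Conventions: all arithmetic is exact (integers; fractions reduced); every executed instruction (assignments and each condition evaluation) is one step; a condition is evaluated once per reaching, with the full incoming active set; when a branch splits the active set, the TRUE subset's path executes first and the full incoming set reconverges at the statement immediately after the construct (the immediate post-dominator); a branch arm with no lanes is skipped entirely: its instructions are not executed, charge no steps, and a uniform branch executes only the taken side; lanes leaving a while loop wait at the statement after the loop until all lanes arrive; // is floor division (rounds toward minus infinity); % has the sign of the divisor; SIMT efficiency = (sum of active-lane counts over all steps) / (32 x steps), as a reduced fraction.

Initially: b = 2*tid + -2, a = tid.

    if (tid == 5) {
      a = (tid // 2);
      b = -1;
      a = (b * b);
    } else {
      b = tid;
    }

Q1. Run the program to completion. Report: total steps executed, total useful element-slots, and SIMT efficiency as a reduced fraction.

Answer: 5 steps, 66 useful, 33/80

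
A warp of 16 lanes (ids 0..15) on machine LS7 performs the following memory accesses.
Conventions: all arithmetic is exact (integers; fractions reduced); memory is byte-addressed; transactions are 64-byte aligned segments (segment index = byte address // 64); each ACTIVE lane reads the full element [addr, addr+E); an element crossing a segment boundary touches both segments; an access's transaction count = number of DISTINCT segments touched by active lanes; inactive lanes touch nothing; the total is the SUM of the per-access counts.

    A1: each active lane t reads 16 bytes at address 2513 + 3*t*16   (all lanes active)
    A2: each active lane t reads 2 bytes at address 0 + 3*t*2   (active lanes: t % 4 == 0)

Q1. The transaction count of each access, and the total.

A1: 12 transactions
A2: 2 transactions

Answer: 12,2; total 14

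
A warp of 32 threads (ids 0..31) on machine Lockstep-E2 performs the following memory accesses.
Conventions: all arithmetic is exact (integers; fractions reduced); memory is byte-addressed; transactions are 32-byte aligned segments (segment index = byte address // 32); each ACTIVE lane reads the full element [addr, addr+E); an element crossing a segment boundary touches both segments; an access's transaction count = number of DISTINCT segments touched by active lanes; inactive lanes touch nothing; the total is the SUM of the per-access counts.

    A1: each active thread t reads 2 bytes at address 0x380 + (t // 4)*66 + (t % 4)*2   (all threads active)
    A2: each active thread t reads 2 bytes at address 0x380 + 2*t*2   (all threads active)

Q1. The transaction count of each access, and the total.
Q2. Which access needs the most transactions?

A1: 8 transactions
A2: 4 transactions

Answer: 8,4; total 12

Answer: A1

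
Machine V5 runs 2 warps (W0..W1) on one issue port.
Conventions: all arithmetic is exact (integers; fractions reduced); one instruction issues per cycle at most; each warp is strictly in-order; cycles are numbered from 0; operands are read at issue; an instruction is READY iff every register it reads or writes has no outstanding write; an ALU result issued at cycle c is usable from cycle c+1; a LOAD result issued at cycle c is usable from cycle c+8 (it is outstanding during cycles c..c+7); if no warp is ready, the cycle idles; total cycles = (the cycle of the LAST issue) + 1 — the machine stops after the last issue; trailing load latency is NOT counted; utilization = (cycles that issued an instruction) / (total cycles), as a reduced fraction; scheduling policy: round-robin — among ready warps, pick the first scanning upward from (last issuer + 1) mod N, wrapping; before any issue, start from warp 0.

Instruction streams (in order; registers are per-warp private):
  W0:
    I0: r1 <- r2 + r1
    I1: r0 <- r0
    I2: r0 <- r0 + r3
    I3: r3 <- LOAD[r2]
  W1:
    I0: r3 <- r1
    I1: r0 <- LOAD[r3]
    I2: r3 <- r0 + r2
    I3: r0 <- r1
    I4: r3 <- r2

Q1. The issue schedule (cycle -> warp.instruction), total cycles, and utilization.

cycle 0: W0.I0
cycle 1: W1.I0
cycle 2: W0.I1
cycle 3: W1.I1
cycle 4: W0.I2
cycle 5: W0.I3
cycle 6: idle
cycle 7: idle
cycle 8: idle
cycle 9: idle
cycle 10: idle
cycle 11: W1.I2
cycle 12: W1.I3
cycle 13: W1.I4

Answer: 14 cycles, utilization 9/14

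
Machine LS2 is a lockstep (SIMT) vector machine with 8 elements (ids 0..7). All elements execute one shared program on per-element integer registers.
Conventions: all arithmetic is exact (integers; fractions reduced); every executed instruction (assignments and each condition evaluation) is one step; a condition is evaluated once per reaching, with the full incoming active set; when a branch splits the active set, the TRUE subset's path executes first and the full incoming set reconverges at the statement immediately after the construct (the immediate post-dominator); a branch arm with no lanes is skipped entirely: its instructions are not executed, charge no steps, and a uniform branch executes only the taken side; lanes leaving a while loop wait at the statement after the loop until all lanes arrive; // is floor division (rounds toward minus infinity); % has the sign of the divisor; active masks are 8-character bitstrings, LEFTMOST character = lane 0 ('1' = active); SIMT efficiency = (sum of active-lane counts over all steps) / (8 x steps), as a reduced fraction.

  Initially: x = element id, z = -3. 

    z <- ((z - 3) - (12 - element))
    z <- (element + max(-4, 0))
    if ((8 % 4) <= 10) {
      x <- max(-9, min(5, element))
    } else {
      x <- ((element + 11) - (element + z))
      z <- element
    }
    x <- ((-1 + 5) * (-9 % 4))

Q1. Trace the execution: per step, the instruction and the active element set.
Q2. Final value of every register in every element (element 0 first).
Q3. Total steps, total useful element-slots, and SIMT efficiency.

step 0: z <- ((z - 3) - (12 - element)) 11111111
step 1: z <- (element + max(-4, 0))  11111111
step 2: eval ((8 % 4) <= 10)         11111111
step 3: x <- max(-9, min(5, element)) 11111111
step 4: x <- ((-1 + 5) * (-9 % 4))   11111111

Answer: 5 steps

x: 12,12,12,12,12,12,12,12
z: 0,1,2,3,4,5,6,7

steps = 5; useful = 40; efficiency = 40/40 = 1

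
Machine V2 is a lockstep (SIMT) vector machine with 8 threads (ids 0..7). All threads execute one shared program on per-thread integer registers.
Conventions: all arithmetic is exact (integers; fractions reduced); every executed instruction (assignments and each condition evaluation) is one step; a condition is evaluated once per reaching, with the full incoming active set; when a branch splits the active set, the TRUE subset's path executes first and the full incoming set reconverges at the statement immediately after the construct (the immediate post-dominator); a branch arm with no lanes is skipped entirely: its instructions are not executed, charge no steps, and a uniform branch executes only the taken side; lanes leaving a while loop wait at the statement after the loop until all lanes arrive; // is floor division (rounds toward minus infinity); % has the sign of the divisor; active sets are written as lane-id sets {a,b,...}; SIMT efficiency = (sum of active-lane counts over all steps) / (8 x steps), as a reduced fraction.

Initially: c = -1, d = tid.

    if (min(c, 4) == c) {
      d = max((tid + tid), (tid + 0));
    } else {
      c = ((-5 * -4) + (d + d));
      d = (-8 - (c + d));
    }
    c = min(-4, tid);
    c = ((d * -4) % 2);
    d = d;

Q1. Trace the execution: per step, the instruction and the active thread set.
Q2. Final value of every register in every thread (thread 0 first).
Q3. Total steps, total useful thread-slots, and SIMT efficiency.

step 0: eval (min(c, 4) == c)        {0,1,2,3,4,5,6,7}
step 1: d <- max((tid + tid), (tid + 0)) {0,1,2,3,4,5,6,7}
step 2: c <- min(-4, tid)            {0,1,2,3,4,5,6,7}
step 3: c <- ((d * -4) % 2)          {0,1,2,3,4,5,6,7}
step 4: d <- d                       {0,1,2,3,4,5,6,7}

Answer: 5 steps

c: 0,0,0,0,0,0,0,0
d: 0,2,4,6,8,10,12,14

steps = 5; useful = 40; efficiency = 40/40 = 1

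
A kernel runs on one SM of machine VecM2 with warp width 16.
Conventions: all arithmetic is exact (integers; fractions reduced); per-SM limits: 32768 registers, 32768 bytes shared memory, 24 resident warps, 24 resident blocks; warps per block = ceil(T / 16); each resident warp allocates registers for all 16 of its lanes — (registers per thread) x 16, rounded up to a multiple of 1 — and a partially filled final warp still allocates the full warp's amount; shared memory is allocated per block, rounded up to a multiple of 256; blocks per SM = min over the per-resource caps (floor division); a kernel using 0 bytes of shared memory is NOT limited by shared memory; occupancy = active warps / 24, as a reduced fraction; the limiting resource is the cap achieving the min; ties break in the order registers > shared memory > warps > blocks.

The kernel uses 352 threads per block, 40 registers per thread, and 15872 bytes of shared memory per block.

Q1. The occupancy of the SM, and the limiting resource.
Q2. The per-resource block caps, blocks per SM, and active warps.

Answer: occupancy 11/12, limited by warps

registers: 2 blocks
shared memory: 2 blocks
warps: 1 block
blocks: 24 blocks

Answer: 1 block, 22 active warps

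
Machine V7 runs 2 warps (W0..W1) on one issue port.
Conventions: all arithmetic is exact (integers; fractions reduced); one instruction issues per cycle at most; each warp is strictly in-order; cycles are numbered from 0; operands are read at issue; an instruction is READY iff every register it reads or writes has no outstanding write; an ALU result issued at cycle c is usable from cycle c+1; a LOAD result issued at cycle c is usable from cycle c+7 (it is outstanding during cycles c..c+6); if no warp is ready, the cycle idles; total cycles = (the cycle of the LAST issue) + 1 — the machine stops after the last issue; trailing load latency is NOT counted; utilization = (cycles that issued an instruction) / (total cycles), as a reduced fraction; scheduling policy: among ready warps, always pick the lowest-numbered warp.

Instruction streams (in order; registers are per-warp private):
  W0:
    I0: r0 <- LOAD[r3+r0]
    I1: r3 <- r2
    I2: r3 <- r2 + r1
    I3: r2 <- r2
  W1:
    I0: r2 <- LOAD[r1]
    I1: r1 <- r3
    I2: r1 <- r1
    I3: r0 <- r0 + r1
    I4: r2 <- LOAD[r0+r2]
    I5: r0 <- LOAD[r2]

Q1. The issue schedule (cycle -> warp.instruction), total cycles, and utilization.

cycle 0: W0.I0
cycle 1: W0.I1
cycle 2: W0.I2
cycle 3: W0.I3
cycle 4: W1.I0
cycle 5: W1.I1
cycle 6: W1.I2
cycle 7: W1.I3
cycle 8: idle
cycle 9: idle
cycle 10: idle
cycle 11: W1.I4
cycle 12: idle
cycle 13: idle
cycle 14: idle
cycle 15: idle
cycle 16: idle
cycle 17: idle
cycle 18: W1.I5

Answer: 19 cycles, utilization 10/19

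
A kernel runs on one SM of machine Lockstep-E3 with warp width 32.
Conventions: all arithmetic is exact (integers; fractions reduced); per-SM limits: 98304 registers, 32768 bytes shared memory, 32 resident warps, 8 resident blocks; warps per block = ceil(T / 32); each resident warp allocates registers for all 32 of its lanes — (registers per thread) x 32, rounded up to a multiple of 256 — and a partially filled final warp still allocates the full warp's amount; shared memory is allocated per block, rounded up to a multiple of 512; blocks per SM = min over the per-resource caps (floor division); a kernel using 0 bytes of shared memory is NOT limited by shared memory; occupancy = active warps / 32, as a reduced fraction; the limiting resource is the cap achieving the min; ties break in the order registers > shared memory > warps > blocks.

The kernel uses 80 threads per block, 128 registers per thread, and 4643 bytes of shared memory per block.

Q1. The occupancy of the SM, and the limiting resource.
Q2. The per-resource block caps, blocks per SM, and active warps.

Answer: occupancy 9/16, limited by shared memory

registers: 8 blocks
shared memory: 6 blocks
warps: 10 blocks
blocks: 8 blocks

Answer: 6 blocks, 18 active warps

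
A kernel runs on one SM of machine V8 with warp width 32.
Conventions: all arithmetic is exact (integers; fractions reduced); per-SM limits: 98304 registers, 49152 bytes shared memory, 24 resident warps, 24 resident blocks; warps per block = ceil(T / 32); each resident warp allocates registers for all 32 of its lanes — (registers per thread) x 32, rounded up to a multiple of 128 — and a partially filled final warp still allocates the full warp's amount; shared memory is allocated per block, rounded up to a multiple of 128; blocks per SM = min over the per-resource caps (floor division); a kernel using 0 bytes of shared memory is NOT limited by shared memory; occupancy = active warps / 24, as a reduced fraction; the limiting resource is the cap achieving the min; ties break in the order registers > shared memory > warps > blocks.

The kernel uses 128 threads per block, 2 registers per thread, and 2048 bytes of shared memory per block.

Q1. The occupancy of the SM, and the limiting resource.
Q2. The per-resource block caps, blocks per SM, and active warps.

Answer: occupancy 1, limited by warps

registers: 192 blocks
shared memory: 24 blocks
warps: 6 blocks
blocks: 24 blocks

Answer: 6 blocks, 24 active warps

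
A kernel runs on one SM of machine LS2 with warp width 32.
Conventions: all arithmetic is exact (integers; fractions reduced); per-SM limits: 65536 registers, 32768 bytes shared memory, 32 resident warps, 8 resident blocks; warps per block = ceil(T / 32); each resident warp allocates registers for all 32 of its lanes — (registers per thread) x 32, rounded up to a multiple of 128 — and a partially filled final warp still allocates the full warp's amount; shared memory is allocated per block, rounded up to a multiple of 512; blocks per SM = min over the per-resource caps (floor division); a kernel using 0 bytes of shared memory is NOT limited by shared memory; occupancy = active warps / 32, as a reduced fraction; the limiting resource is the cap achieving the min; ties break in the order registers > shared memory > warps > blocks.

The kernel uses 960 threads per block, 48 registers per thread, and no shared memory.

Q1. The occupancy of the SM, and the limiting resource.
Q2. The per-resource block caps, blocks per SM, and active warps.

Answer: occupancy 15/16, limited by registers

registers: 1 block
shared memory: no limit (kernel uses none)
warps: 1 block
blocks: 8 blocks

Answer: 1 block, 30 active warps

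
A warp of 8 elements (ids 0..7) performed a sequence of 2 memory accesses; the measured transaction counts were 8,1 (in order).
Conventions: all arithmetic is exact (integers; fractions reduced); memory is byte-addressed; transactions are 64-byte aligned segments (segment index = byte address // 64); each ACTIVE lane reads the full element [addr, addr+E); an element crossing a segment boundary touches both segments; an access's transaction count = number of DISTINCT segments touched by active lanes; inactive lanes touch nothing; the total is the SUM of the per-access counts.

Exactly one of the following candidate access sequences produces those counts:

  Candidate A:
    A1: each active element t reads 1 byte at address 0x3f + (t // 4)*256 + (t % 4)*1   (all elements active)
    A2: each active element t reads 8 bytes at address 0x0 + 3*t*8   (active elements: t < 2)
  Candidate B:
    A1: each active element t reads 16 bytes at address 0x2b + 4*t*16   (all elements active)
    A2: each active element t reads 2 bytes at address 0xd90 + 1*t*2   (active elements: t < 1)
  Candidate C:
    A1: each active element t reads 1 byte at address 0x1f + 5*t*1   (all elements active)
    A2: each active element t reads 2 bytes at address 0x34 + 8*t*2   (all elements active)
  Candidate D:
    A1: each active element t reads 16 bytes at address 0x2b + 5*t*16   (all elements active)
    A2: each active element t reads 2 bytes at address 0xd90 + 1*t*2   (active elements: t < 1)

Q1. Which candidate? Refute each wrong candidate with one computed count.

A: A1 gives 4 transactions, not 8
C: A1 gives 2 transactions, not 8
D: A1 gives 10 transactions, not 8
B: all counts match (8,1)

Answer: B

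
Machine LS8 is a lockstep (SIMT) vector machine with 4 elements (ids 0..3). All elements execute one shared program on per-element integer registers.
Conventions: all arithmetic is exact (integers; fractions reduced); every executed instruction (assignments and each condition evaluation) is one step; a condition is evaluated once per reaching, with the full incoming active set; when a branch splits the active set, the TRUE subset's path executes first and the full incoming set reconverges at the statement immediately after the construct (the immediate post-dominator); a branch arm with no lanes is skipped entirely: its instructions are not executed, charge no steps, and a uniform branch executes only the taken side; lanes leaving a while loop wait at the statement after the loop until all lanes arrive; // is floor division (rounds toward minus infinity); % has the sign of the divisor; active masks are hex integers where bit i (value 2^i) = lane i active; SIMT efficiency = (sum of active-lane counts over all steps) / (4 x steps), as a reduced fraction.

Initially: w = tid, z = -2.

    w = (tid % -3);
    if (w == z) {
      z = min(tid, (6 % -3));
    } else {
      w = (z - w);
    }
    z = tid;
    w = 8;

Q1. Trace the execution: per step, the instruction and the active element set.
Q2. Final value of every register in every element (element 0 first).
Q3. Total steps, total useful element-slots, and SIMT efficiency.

step 0: w <- (tid % -3)              0xf
step 1: eval (w == z)                0xf
step 2: z <- min(tid, (6 % -3))      0x2
step 3: w <- (z - w)                 0xd
step 4: z <- tid                     0xf
step 5: w <- 8                       0xf

Answer: 6 steps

w: 8,8,8,8
z: 0,1,2,3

steps = 6; useful = 20; efficiency = 20/24 = 5/6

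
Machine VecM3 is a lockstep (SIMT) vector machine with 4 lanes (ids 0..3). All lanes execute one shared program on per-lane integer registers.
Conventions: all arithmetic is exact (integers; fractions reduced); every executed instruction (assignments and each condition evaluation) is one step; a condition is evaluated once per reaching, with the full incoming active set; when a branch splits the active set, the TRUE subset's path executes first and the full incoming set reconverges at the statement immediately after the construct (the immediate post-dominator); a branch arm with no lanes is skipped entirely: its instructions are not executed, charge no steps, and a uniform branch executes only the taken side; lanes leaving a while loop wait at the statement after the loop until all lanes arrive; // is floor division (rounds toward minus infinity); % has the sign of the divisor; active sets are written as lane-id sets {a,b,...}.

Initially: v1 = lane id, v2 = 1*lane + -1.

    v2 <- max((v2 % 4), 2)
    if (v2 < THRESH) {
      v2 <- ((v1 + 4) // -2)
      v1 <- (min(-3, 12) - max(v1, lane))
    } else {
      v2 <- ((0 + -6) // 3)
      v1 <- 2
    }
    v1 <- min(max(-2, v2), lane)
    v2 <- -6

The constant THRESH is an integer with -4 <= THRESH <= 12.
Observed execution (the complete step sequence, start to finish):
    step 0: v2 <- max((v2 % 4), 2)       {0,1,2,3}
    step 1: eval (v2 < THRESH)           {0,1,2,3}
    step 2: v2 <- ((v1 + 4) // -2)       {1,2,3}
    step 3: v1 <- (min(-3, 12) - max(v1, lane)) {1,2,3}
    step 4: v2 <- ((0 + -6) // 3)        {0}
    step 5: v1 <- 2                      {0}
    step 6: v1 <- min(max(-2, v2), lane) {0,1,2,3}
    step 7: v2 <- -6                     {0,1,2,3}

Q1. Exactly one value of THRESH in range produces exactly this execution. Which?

Answer: THRESH = 3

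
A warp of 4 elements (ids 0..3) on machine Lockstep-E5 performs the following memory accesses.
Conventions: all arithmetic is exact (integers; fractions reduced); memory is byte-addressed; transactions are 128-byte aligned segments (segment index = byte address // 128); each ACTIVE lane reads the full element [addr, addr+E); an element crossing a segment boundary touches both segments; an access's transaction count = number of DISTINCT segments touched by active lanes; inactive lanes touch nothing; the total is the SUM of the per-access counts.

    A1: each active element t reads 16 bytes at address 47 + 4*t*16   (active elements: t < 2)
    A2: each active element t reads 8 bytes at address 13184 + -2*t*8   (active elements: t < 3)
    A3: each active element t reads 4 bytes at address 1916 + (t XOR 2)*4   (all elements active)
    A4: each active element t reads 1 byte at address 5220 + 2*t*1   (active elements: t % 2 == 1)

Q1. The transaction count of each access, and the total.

A1: 1 transaction
A2: 2 transactions
A3: 2 transactions
A4: 1 transaction

Answer: 1,2,2,1; total 6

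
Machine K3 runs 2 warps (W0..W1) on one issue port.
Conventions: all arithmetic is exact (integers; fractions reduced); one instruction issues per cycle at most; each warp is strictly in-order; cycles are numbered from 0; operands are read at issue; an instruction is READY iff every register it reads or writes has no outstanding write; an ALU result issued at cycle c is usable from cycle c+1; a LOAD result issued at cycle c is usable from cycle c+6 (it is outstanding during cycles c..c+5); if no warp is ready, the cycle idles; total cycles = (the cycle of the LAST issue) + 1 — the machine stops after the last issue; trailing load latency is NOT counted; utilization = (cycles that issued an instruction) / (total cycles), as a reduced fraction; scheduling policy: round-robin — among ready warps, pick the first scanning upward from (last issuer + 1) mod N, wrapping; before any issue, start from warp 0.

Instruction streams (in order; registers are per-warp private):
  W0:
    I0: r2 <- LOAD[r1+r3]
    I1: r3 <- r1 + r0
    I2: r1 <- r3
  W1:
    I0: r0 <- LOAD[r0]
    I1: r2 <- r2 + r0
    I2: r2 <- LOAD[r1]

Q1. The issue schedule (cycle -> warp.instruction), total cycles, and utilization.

cycle 0: W0.I0
cycle 1: W1.I0
cycle 2: W0.I1
cycle 3: W0.I2
cycle 4: idle
cycle 5: idle
cycle 6: idle
cycle 7: W1.I1
cycle 8: W1.I2

Answer: 9 cycles, utilization 2/3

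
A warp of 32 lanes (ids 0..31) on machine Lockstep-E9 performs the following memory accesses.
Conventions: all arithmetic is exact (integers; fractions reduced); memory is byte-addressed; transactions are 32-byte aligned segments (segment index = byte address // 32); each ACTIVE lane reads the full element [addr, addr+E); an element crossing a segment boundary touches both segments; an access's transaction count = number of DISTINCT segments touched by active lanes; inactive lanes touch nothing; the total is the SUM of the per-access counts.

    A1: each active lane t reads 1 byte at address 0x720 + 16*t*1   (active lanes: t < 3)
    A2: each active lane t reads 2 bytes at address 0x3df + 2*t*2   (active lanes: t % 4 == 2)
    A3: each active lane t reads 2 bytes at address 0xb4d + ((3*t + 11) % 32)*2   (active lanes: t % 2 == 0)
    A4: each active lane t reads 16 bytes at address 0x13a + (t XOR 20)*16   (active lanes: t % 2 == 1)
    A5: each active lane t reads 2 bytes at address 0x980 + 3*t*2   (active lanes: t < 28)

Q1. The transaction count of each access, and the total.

A1: 2 transactions
A2: 4 transactions
A3: 3 transactions
A4: 16 transactions
A5: 6 transactions

Answer: 2,4,3,16,6; total 31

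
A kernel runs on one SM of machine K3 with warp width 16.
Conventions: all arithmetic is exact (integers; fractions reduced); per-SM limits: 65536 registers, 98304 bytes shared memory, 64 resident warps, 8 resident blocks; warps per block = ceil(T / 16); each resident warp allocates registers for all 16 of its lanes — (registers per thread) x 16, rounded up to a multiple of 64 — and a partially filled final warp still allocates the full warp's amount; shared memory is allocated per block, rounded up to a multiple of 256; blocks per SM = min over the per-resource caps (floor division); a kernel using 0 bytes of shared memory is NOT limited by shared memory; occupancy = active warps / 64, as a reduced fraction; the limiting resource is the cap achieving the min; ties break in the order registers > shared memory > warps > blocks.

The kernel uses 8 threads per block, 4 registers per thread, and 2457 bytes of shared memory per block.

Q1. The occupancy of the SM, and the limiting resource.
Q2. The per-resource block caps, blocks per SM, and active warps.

Answer: occupancy 1/8, limited by blocks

registers: 1024 blocks
shared memory: 38 blocks
warps: 64 blocks
blocks: 8 blocks

Answer: 8 blocks, 8 active warps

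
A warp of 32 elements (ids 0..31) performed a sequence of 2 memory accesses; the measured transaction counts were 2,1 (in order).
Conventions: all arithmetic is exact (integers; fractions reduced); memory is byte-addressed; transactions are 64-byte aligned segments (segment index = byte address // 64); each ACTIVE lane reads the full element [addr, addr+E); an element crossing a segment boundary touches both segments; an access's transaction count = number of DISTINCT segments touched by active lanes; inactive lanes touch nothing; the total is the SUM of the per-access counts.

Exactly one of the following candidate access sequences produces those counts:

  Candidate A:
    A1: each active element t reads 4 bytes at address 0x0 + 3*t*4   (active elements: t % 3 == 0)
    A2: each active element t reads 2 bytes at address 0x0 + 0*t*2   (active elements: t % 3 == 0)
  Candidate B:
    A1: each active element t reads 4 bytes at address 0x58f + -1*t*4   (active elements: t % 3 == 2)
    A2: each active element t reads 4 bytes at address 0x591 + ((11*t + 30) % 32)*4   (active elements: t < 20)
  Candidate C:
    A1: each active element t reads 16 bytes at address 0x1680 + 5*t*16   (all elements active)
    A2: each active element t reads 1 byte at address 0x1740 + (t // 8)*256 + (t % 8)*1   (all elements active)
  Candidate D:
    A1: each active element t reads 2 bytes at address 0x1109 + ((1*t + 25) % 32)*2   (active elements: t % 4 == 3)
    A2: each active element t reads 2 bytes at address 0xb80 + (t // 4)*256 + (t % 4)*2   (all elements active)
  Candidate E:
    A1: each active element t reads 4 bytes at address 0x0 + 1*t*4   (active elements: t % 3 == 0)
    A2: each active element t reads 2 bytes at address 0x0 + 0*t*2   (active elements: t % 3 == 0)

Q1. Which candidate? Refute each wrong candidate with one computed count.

A: A1 gives 6 transactions, not 2
B: A1 gives 3 transactions, not 2
C: A1 gives 32 transactions, not 2
D: A2 gives 8 transactions, not 1
E: all counts match (2,1)

Answer: E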